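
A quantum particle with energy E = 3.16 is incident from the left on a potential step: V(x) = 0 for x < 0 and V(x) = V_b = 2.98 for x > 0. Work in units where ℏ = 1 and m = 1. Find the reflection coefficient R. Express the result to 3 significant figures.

The wavenumbers are k₁ = √(2mE)/ℏ = 2.514 on the left and k₂ = √(2m(E − V_b))/ℏ = 0.6000 on the right.
Matching ψ and ψ′ at x = 0 gives r = (k₁ − k₂)/(k₁ + k₂), so R = r² = 0.3778 and T = 1 − R = 0.6222.

R = 0.378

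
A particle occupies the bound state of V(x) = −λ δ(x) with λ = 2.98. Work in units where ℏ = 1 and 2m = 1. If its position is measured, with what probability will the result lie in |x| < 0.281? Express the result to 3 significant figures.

The normalised bound state is ψ = √κ e^{−κ|x|} with κ = mλ/ℏ² = 1.490.
P(|x| < d) = ∫_{−d}^{d} κ e^{−2κ|x|} dx = 1 − e^{−2κd} = 1 − e^{−0.8374} = 0.5672.

P = 0.567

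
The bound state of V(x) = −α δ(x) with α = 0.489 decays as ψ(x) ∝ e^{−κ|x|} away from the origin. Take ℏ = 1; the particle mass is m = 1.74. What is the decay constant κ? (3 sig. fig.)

Integrating the TISE across x = 0 gives the cusp condition ψ'(0⁺) − ψ'(0⁻) = −(2mα/ℏ²)ψ(0).
With ψ ∝ e^{−κ|x|} this yields −2κ = −2mα/ℏ², so κ = mα/ℏ² = 0.8509.

κ = 0.851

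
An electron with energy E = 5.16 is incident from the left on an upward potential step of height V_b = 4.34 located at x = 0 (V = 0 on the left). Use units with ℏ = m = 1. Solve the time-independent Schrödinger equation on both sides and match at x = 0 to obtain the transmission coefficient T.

The wavenumbers are k₁ = √(2mE)/ℏ = 3.212 on the left and k₂ = √(2m(E − V_b))/ℏ = 1.281 on the right.
Matching ψ and ψ′ at x = 0 gives r = (k₁ − k₂)/(k₁ + k₂), so R = r² = 0.1849 and T = 1 − R = 0.8151.

T = 0.815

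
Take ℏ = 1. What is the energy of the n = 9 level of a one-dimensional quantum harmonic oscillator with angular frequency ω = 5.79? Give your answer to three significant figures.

Using E_n = (n + ½)ℏω: E_9 = 9.5 × 5.79 = 55.01.

E = 55.0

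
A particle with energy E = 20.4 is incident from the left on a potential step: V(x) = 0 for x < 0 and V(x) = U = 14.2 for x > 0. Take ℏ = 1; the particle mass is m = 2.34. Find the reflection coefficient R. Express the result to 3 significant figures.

R = 0.0837

On each side the TISE gives plane waves with k = √(2m(E − V))/ℏ: k₁ = √(2·2.34·20.4) = 9.771, k₂ = √(2·2.34·6.2) = 5.387.
Continuity of ψ and ψ′ at the step yields the reflection amplitude r = (k₁ − k₂)/(k₁ + k₂) = 0.2892; thus R = |r|² = 0.08366, T = 0.9163.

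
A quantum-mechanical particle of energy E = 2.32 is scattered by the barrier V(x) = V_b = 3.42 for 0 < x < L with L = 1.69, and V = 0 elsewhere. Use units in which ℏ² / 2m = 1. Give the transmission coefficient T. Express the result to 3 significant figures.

T = 0.0965

Since E < V_b the interior solution is evanescent with decay constant κ = √(2m(V_b − E))/ℏ = 1.049.
κL = 1.772, sinh(κL) = 2.858.
The exact tunnelling result is T⁻¹ = 1 + V_b² sinh²(κL) / [4E(V_b − E)] = 10.36, so T = 0.0965.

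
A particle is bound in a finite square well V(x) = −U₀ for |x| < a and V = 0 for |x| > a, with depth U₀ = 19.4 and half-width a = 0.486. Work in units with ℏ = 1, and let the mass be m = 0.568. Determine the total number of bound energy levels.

Define the well-strength parameter z₀ = (a/ℏ)√(2mU₀) = 0.486 × √(2·0.568·19.4) = 2.282.
A new bound state (alternating even/odd) appears each time z₀ passes a multiple of π/2, so N = ⌊2z₀/π⌋ + 1 = ⌊1.452⌋ + 1 = 2.

N = 2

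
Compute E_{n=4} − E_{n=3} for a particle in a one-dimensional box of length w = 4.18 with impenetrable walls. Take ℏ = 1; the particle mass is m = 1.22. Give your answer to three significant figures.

ΔE = 1.62

E_n = n²π²ℏ²/(2mw²), so ΔE = (4² − 3²) π²ℏ²/(2mw²).
ΔE = 7 × π² / (2 × 1.22 × 4.18²) = 1.621.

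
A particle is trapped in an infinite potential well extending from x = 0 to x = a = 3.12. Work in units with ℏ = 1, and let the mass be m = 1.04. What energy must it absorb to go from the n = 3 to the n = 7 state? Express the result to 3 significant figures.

ΔE = 19.5

E_n = n²π²ℏ²/(2ma²), so ΔE = (7² − 3²) π²ℏ²/(2ma²).
ΔE = 40 × π² / (2 × 1.04 × 3.12²) = 19.50.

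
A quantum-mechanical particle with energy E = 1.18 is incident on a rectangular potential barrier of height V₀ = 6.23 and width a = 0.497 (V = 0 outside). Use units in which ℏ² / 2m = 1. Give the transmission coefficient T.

T = 0.248

Since E < V₀ the interior solution is evanescent with decay constant κ = √(2m(V₀ − E))/ℏ = 2.247.
κa = 1.117, sinh(κa) = 1.364.
The exact tunnelling result is T⁻¹ = 1 + V₀² sinh²(κa) / [4E(V₀ − E)] = 4.029, so T = 0.248.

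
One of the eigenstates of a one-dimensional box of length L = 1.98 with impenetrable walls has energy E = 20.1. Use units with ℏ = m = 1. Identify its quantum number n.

n = 4

For an infinite well E_n = n²π²ℏ²/(2mL²), so n = (L/πℏ)√(2mE).
n = (1.98/π) × √(2 × 1 × 20.1) = 3.996 → n = 4.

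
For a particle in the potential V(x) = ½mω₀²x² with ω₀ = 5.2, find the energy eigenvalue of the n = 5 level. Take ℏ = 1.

E = 28.6

The oscillator eigenvalues are E_n = ℏω₀(n + ½), so E_5 = 5.2 × 5.5 = 28.60.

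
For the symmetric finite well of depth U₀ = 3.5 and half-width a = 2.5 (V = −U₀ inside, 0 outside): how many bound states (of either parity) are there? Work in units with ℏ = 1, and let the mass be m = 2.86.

The dimensionless depth is z₀ = a√(2mU₀)/ℏ = 2.5 × √(20.02) = 11.19.
A new bound state (alternating even/odd) appears each time z₀ passes a multiple of π/2, so N = ⌊2z₀/π⌋ + 1 = ⌊7.121⌋ + 1 = 8.

N = 8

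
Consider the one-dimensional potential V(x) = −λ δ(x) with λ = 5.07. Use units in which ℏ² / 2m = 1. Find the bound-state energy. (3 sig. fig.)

E = -6.43

The bound state is ψ(x) = √κ e^{−κ|x|}. The derivative jump ψ'(0⁺) − ψ'(0⁻) = −(2mλ/ℏ²)ψ(0) fixes κ = mλ/ℏ² = 2.535.
Then E = −ℏ²κ²/(2m) = −mλ²/(2ℏ²) = -6.426.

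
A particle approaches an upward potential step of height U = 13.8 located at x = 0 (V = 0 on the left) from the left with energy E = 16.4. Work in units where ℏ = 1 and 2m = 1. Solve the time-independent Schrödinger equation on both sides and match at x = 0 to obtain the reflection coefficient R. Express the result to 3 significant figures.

On each side the TISE gives plane waves with k = √(2m(E − V))/ℏ: k₁ = √(2·½·16.4) = 4.050, k₂ = √(2·½·2.6) = 1.612.
Continuity of ψ and ψ′ at the step yields the reflection amplitude r = (k₁ − k₂)/(k₁ + k₂) = 0.4304; thus R = |r|² = 0.1853, T = 0.8147.

R = 0.185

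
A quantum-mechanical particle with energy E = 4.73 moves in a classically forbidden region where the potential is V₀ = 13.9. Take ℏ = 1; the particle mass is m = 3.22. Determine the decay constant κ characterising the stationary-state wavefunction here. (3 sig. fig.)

κ = 7.68

Since E < V₀ the TISE in this region is ψ'' = κ²ψ with κ = √(2m(V₀ − E))/ℏ.
κ = √(2 × 3.22 × 9.17) = 7.685.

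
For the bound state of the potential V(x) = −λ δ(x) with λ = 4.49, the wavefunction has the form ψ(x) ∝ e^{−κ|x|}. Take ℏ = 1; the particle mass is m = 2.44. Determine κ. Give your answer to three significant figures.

κ = 11.0

Integrating the TISE across x = 0 gives the cusp condition ψ'(0⁺) − ψ'(0⁻) = −(2mλ/ℏ²)ψ(0).
With ψ ∝ e^{−κ|x|} this yields −2κ = −2mλ/ℏ², so κ = mλ/ℏ² = 10.96.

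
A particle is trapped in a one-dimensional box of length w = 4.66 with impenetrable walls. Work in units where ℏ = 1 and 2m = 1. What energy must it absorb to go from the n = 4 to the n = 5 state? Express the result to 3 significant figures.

ΔE = 4.09

E_n = n²π²ℏ²/(2mw²), so ΔE = (5² − 4²) π²ℏ²/(2mw²).
ΔE = 9 × π² / (2 × 0.5 × 4.66²) = 4.090.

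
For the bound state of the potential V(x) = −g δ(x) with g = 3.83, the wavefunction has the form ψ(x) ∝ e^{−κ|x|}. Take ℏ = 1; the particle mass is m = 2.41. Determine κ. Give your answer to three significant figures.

Integrate −(ℏ²/2m)ψ'' − gδ(x)ψ = Eψ from −ε to +ε: the ψ'' term gives ψ'(0⁺) − ψ'(0⁻) and the δ term gives −(2mg/ℏ²)ψ(0).
With ψ ∝ e^{−κ|x|} this yields −2κ = −2mg/ℏ², so κ = mg/ℏ² = 9.230.

κ = 9.23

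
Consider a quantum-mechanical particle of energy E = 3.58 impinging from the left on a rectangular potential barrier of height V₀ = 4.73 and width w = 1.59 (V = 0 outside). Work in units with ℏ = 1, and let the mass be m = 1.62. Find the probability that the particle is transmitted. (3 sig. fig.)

T = 0.00634

Since E < V₀ the interior solution is evanescent with decay constant κ = √(2m(V₀ − E))/ℏ = 1.930.
κw = 3.069, sinh(κw) = 10.74.
Matching ψ, ψ′ at both faces gives T = [1 + V₀² sinh²(κw) / (4E(V₀ − E))]⁻¹ = 1/157.7 = 0.00634.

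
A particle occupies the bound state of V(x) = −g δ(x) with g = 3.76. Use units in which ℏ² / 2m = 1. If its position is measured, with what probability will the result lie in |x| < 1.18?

P = 0.988

The normalised bound state is ψ = √κ e^{−κ|x|} with κ = mg/ℏ² = 1.880.
P(|x| < d) = ∫_{−d}^{d} κ e^{−2κ|x|} dx = 1 − e^{−2κd} = 1 − e^{−4.437} = 0.9882.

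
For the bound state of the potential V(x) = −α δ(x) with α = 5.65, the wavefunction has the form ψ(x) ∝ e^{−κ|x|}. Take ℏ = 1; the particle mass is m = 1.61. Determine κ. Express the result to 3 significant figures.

Integrating the TISE across x = 0 gives the cusp condition ψ'(0⁺) − ψ'(0⁻) = −(2mα/ℏ²)ψ(0).
With ψ ∝ e^{−κ|x|} this yields −2κ = −2mα/ℏ², so κ = mα/ℏ² = 9.097.

κ = 9.10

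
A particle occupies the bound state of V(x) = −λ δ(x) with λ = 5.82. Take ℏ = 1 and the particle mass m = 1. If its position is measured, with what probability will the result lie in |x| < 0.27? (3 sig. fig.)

P = 0.957

The normalised bound state is ψ = √κ e^{−κ|x|} with κ = mλ/ℏ² = 5.820.
P(|x| < d) = ∫_{−d}^{d} κ e^{−2κ|x|} dx = 1 − e^{−2κd} = 1 − e^{−3.143} = 0.9568.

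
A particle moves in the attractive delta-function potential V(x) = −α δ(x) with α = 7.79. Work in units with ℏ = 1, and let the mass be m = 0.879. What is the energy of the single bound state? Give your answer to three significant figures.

E = -26.7

The bound state is ψ(x) = √κ e^{−κ|x|}. The derivative jump ψ'(0⁺) − ψ'(0⁻) = −(2mα/ℏ²)ψ(0) fixes κ = mα/ℏ² = 6.847.
Then E = −ℏ²κ²/(2m) = −mα²/(2ℏ²) = -26.67.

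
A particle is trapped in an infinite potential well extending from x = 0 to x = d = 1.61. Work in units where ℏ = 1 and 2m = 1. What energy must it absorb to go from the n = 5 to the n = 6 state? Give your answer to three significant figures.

ΔE = 41.9

E_n = n²π²ℏ²/(2md²), so ΔE = (6² − 5²) π²ℏ²/(2md²).
ΔE = 11 × π² / (2 × 0.5 × 1.61²) = 41.88.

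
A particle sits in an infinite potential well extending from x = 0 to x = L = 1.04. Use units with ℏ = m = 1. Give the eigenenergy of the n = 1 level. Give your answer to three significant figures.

The infinite-well eigenfunctions ψ_n = √(2/L) sin(nπx/L) vanish at both walls, giving E_n = n²π²ℏ²/(2mL²).
E_1 = 1² × π² / (2 × 1 × 1.04²) = 4.563.

E = 4.56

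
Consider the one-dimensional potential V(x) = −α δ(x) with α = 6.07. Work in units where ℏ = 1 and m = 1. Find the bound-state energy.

For x ≠ 0 the bound state is ψ ∝ e^{−κ|x|}; integrating the TISE across the delta gives the cusp condition 2κ = 2mα/ℏ², so κ = 6.070.
Then E = −ℏ²κ²/(2m) = −mα²/(2ℏ²) = -18.42.

E = -18.4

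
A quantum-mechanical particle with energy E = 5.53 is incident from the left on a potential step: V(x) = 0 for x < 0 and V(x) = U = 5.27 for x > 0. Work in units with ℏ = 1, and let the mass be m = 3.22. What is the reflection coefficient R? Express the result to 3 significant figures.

R = 0.414

The wavenumbers are k₁ = √(2mE)/ℏ = 5.968 on the left and k₂ = √(2m(E − U))/ℏ = 1.294 on the right.
Matching ψ and ψ′ at x = 0 gives r = (k₁ − k₂)/(k₁ + k₂), so R = r² = 0.4142 and T = 1 − R = 0.5858.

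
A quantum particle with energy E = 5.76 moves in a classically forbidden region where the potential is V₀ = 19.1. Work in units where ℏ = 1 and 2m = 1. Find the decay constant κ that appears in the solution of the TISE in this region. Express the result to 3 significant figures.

κ = 3.65

Since E < V₀ the TISE in this region is ψ'' = κ²ψ with κ = √(2m(V₀ − E))/ℏ.
κ = √(2 × 0.5 × 13.34) = 3.652.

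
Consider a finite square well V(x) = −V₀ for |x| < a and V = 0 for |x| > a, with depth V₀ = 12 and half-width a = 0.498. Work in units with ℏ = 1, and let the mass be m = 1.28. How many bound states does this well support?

The dimensionless depth is z₀ = a√(2mV₀)/ℏ = 0.498 × √(30.72) = 2.760.
A new bound state (alternating even/odd) appears each time z₀ passes a multiple of π/2, so N = ⌊2z₀/π⌋ + 1 = ⌊1.757⌋ + 1 = 2.

N = 2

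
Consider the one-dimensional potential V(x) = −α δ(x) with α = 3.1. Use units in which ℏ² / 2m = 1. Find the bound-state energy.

The bound state is ψ(x) = √κ e^{−κ|x|}. The derivative jump ψ'(0⁺) − ψ'(0⁻) = −(2mα/ℏ²)ψ(0) fixes κ = mα/ℏ² = 1.550.
Then E = −ℏ²κ²/(2m) = −mα²/(2ℏ²) = -2.403.

E = -2.40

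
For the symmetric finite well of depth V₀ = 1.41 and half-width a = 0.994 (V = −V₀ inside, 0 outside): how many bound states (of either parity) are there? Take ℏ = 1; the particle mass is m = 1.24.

N = 2

Define the well-strength parameter z₀ = (a/ℏ)√(2mV₀) = 0.994 × √(2·1.24·1.41) = 1.859.
The even/odd transcendental equations gain one root per π/2 in z₀, giving N = 1 + ⌊2z₀/π⌋ = 1 + ⌊1.183⌋ = 2.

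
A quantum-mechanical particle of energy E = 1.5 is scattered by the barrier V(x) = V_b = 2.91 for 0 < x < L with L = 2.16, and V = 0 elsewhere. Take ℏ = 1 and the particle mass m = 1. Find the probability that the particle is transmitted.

T = 0.00282

Since E < V_b the interior solution is evanescent with decay constant κ = √(2m(V_b − E))/ℏ = 1.679.
κL = 3.627, sinh(κL) = 18.79.
The exact tunnelling result is T⁻¹ = 1 + V_b² sinh²(κL) / [4E(V_b − E)] = 354.5, so T = 0.00282.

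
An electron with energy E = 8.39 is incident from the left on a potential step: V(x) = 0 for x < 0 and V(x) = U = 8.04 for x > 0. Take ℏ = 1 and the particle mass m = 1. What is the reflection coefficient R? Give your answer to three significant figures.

On each side the TISE gives plane waves with k = √(2m(E − V))/ℏ: k₁ = √(2·1·8.39) = 4.096, k₂ = √(2·1·0.35) = 0.8367.
Matching ψ and ψ′ at x = 0 gives r = (k₁ − k₂)/(k₁ + k₂), so R = r² = 0.4366 and T = 1 − R = 0.5634.

R = 0.437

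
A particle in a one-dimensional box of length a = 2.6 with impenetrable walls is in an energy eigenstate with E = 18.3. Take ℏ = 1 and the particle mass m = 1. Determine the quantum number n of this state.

For an infinite well E_n = n²π²ℏ²/(2ma²), so n = (a/πℏ)√(2mE).
n = (2.6/π) × √(2 × 1 × 18.3) = 5.007 → n = 5.

n = 5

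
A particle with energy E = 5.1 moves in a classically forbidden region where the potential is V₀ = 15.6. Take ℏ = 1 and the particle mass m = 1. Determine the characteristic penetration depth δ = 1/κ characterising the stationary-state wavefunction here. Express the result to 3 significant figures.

Since E < V₀ the TISE in this region is ψ'' = κ²ψ with κ = √(2m(V₀ − E))/ℏ.
κ = √(2 × 1 × 10.5) = 4.583. The penetration depth is δ = 1/κ = 0.218.

δ = 0.218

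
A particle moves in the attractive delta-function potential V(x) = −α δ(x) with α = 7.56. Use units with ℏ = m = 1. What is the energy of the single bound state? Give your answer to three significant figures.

For x ≠ 0 the bound state is ψ ∝ e^{−κ|x|}; integrating the TISE across the delta gives the cusp condition 2κ = 2mα/ℏ², so κ = 7.560.
Then E = −ℏ²κ²/(2m) = −mα²/(2ℏ²) = -28.58.

E = -28.6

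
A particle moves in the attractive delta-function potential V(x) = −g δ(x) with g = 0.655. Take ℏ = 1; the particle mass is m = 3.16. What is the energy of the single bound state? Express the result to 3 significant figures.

For x ≠ 0 the bound state is ψ ∝ e^{−κ|x|}; integrating the TISE across the delta gives the cusp condition 2κ = 2mg/ℏ², so κ = 2.070.
Then E = −ℏ²κ²/(2m) = −mg²/(2ℏ²) = -0.6779.

E = -0.678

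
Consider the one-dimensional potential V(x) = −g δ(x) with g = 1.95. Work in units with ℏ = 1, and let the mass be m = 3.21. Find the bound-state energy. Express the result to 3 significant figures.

The bound state is ψ(x) = √κ e^{−κ|x|}. The derivative jump ψ'(0⁺) − ψ'(0⁻) = −(2mg/ℏ²)ψ(0) fixes κ = mg/ℏ² = 6.260.
Then E = −ℏ²κ²/(2m) = −mg²/(2ℏ²) = -6.103.

E = -6.10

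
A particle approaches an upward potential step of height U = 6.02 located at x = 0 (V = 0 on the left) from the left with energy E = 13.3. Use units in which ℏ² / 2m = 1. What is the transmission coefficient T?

T = 0.978

On each side the TISE gives plane waves with k = √(2m(E − V))/ℏ: k₁ = √(2·½·13.3) = 3.647, k₂ = √(2·½·7.28) = 2.698.
Matching ψ and ψ′ at x = 0 gives r = (k₁ − k₂)/(k₁ + k₂), so R = r² = 0.02236 and T = 1 − R = 0.9776.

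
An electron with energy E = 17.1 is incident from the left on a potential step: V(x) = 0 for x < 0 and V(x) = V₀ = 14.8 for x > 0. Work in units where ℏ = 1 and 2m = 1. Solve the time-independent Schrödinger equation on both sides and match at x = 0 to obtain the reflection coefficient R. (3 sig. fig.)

R = 0.215

The wavenumbers are k₁ = √(2mE)/ℏ = 4.135 on the left and k₂ = √(2m(E − V₀))/ℏ = 1.517 on the right.
Matching ψ and ψ′ at x = 0 gives r = (k₁ − k₂)/(k₁ + k₂), so R = r² = 0.2147 and T = 1 − R = 0.7853.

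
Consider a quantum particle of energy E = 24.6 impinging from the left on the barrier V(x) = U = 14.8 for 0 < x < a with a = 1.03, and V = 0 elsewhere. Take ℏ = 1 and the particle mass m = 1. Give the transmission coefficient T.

T = 0.818

Above the barrier the interior wavenumber is k₂ = √(2m(E − U))/ℏ = 4.427, giving phase k₂a = 4.560.
Matching at both interfaces gives T⁻¹ = 1 + U² sin²(k₂a) / [4E(E − U)] = 1.222, hence T = 0.818.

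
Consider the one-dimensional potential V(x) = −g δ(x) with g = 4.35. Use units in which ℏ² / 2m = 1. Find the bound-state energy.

The bound state is ψ(x) = √κ e^{−κ|x|}. The derivative jump ψ'(0⁺) − ψ'(0⁻) = −(2mg/ℏ²)ψ(0) fixes κ = mg/ℏ² = 2.175.
Then E = −ℏ²κ²/(2m) = −mg²/(2ℏ²) = -4.731.

E = -4.73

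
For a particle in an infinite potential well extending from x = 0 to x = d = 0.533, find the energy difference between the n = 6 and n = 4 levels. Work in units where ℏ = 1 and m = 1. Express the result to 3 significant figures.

ΔE = 347

E_n = n²π²ℏ²/(2md²), so ΔE = (6² − 4²) π²ℏ²/(2md²).
ΔE = 20 × π² / (2 × 1 × 0.533²) = 347.4.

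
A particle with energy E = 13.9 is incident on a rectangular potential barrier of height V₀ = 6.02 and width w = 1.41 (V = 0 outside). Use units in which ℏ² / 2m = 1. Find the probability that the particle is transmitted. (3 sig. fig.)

E > V₀: inside the barrier k₂ = √(2m(E − V₀))/ℏ = 2.807, k₂w = 3.958.
T = [1 + V₀² sin²(k₂w) / (4E(E − V₀))]⁻¹ = 1/1.044 = 0.958.

T = 0.958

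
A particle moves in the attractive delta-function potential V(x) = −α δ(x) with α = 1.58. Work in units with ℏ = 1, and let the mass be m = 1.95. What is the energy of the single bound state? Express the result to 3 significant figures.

E = -2.43

The bound state is ψ(x) = √κ e^{−κ|x|}. The derivative jump ψ'(0⁺) − ψ'(0⁻) = −(2mα/ℏ²)ψ(0) fixes κ = mα/ℏ² = 3.081.
Then E = −ℏ²κ²/(2m) = −mα²/(2ℏ²) = -2.434.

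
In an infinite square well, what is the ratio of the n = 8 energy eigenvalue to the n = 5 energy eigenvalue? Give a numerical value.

Since E_n ∝ n², the ratio is (8/5)² = 2.56.

2.56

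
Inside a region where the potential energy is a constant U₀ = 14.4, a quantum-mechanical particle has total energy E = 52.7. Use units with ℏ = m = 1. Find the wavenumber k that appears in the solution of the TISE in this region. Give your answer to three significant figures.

With E > U₀ the solution is oscillatory, ψ ∝ e^{±ikx} with k = √(2m(E − U₀))/ℏ.
k = √(2 × 1 × 38.3) = 8.752.

k = 8.75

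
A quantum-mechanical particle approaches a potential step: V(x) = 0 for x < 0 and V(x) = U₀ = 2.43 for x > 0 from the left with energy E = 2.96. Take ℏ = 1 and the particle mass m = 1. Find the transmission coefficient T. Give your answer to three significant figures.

T = 0.836

The wavenumbers are k₁ = √(2mE)/ℏ = 2.433 on the left and k₂ = √(2m(E − U₀))/ℏ = 1.030 on the right.
Continuity of ψ and ψ′ at the step yields the reflection amplitude r = (k₁ − k₂)/(k₁ + k₂) = 0.4053; thus R = |r|² = 0.1643, T = 0.8357.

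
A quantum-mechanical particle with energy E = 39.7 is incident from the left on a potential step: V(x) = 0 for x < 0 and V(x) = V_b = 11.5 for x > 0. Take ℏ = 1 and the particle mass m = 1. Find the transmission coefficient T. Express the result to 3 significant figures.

T = 0.993

The wavenumbers are k₁ = √(2mE)/ℏ = 8.911 on the left and k₂ = √(2m(E − V_b))/ℏ = 7.510 on the right.
Matching ψ and ψ′ at x = 0 gives r = (k₁ − k₂)/(k₁ + k₂), so R = r² = 0.007276 and T = 1 − R = 0.9927.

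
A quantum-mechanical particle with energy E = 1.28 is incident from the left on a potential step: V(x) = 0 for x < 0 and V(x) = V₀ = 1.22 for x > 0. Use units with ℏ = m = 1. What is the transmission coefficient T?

The wavenumbers are k₁ = √(2mE)/ℏ = 1.600 on the left and k₂ = √(2m(E − V₀))/ℏ = 0.3464 on the right.
Matching ψ and ψ′ at x = 0 gives r = (k₁ − k₂)/(k₁ + k₂), so R = r² = 0.4148 and T = 1 − R = 0.5852.

T = 0.585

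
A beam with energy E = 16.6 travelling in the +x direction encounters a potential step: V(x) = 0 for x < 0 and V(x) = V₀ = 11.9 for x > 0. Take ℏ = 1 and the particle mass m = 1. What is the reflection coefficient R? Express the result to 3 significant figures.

The wavenumbers are k₁ = √(2mE)/ℏ = 5.762 on the left and k₂ = √(2m(E − V₀))/ℏ = 3.066 on the right.
Matching ψ and ψ′ at x = 0 gives r = (k₁ − k₂)/(k₁ + k₂), so R = r² = 0.09327 and T = 1 − R = 0.9067.

R = 0.0933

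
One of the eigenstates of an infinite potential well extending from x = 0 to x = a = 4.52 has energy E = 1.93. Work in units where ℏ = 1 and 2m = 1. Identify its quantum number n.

From E_n = n²π²ℏ²/(2ma²) invert to n = √(2ma²E)/(πℏ).
n = (4.52/π) × √(2 × 0.5 × 1.93) = 1.999 → n = 2.

n = 2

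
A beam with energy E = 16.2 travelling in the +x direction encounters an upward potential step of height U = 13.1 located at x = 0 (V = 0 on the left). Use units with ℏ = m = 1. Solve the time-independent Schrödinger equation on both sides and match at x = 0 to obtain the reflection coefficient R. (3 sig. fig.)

R = 0.153

The wavenumbers are k₁ = √(2mE)/ℏ = 5.692 on the left and k₂ = √(2m(E − U))/ℏ = 2.490 on the right.
Matching ψ and ψ′ at x = 0 gives r = (k₁ − k₂)/(k₁ + k₂), so R = r² = 0.1532 and T = 1 − R = 0.8468.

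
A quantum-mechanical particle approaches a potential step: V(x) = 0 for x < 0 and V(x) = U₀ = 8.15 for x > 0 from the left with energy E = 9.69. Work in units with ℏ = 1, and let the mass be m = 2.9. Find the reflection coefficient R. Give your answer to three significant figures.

R = 0.185

On each side the TISE gives plane waves with k = √(2m(E − V))/ℏ: k₁ = √(2·2.9·9.69) = 7.497, k₂ = √(2·2.9·1.54) = 2.989.
Continuity of ψ and ψ′ at the step yields the reflection amplitude r = (k₁ − k₂)/(k₁ + k₂) = 0.4299; thus R = |r|² = 0.1849, T = 0.8151.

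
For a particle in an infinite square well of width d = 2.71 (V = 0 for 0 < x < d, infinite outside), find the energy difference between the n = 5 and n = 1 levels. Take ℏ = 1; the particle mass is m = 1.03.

E_n = n²π²ℏ²/(2md²), so ΔE = (5² − 1²) π²ℏ²/(2md²).
ΔE = 24 × π² / (2 × 1.03 × 2.71²) = 15.66.

ΔE = 15.7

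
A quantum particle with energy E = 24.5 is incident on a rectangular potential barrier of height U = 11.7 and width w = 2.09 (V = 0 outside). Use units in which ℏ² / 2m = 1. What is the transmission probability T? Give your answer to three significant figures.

T = 0.914

Above the barrier the interior wavenumber is k₂ = √(2m(E − U))/ℏ = 3.578, giving phase k₂w = 7.477.
Matching at both interfaces gives T⁻¹ = 1 + U² sin²(k₂w) / [4E(E − U)] = 1.094, hence T = 0.914.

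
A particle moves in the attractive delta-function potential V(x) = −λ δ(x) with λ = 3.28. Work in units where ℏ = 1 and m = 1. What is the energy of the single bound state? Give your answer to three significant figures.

E = -5.38

For x ≠ 0 the bound state is ψ ∝ e^{−κ|x|}; integrating the TISE across the delta gives the cusp condition 2κ = 2mλ/ℏ², so κ = 3.280.
Then E = −ℏ²κ²/(2m) = −mλ²/(2ℏ²) = -5.379.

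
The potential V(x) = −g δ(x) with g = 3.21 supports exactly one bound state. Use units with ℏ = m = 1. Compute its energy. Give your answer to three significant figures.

For x ≠ 0 the bound state is ψ ∝ e^{−κ|x|}; integrating the TISE across the delta gives the cusp condition 2κ = 2mg/ℏ², so κ = 3.210.
Then E = −ℏ²κ²/(2m) = −mg²/(2ℏ²) = -5.152.

E = -5.15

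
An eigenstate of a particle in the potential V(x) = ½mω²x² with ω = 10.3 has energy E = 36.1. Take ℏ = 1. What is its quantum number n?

n = 3

Invert E_n = (n + ½)ℏω: n = E/ℏω − ½ = 3.005, so n = 3.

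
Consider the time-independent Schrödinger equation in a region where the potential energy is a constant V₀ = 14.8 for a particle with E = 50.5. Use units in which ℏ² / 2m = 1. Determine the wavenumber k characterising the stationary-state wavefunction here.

k = 5.97

With E > V₀ the solution is oscillatory, ψ ∝ e^{±ikx} with k = √(2m(E − V₀))/ℏ.
k = √(2 × 0.5 × 35.7) = 5.975.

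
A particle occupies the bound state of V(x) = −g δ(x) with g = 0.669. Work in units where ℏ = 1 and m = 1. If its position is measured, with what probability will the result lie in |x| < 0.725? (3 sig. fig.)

The normalised bound state is ψ = √κ e^{−κ|x|} with κ = mg/ℏ² = 0.6690.
P(|x| < d) = ∫_{−d}^{d} κ e^{−2κ|x|} dx = 1 − e^{−2κd} = 1 − e^{−0.9701} = 0.6209.

P = 0.621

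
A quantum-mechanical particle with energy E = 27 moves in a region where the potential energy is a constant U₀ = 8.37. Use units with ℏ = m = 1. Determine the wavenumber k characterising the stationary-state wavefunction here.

k = 6.10

With E > U₀ the solution is oscillatory, ψ ∝ e^{±ikx} with k = √(2m(E − U₀))/ℏ.
k = √(2 × 1 × 18.63) = 6.104.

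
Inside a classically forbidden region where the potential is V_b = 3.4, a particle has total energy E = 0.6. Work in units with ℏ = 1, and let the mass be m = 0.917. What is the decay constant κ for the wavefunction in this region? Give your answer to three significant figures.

κ = 2.27

Since E < V_b the TISE in this region is ψ'' = κ²ψ with κ = √(2m(V_b − E))/ℏ.
κ = √(2 × 0.917 × 2.8) = 2.266.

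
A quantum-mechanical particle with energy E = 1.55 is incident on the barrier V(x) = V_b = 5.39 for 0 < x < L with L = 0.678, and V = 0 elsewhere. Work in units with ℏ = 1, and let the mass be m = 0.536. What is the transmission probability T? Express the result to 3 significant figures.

T = 0.193

Since E < V_b the interior solution is evanescent with decay constant κ = √(2m(V_b − E))/ℏ = 2.029.
κL = 1.376, sinh(κL) = 1.852.
Matching ψ, ψ′ at both faces gives T = [1 + V_b² sinh²(κL) / (4E(V_b − E))]⁻¹ = 1/5.187 = 0.193.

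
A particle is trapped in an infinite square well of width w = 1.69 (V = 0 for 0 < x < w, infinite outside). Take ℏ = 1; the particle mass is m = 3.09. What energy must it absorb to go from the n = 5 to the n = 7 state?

E_n = n²π²ℏ²/(2mw²), so ΔE = (7² − 5²) π²ℏ²/(2mw²).
ΔE = 24 × π² / (2 × 3.09 × 1.69²) = 13.42.

ΔE = 13.4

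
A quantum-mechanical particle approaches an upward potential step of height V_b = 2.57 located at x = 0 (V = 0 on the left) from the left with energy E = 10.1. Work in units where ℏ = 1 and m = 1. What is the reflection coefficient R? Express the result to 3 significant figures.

R = 0.00537

On each side the TISE gives plane waves with k = √(2m(E − V))/ℏ: k₁ = √(2·1·10.1) = 4.494, k₂ = √(2·1·7.53) = 3.881.
Continuity of ψ and ψ′ at the step yields the reflection amplitude r = (k₁ − k₂)/(k₁ + k₂) = 0.07328; thus R = |r|² = 0.005370, T = 0.9946.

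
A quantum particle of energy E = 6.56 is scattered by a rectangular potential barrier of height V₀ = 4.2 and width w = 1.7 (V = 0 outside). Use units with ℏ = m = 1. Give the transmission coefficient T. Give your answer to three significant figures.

E > V₀: inside the barrier k₂ = √(2m(E − V₀))/ℏ = 2.173, k₂w = 3.693.
Matching at both interfaces gives T⁻¹ = 1 + V₀² sin²(k₂w) / [4E(E − V₀)] = 1.078, hence T = 0.927.

T = 0.927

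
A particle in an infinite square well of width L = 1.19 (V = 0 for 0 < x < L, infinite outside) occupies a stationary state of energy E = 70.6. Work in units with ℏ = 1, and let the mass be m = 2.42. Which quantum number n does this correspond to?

n = 7

From E_n = n²π²ℏ²/(2mL²) invert to n = √(2mL²E)/(πℏ).
n = (1.19/π) × √(2 × 2.42 × 70.6) = 7.002 → n = 7.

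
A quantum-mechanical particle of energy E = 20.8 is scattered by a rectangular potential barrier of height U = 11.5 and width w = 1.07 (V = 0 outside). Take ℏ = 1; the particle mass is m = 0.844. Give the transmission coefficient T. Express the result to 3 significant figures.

T = 0.881

E > U: inside the barrier k₂ = √(2m(E − U))/ℏ = 3.962, k₂w = 4.239.
Matching at both interfaces gives T⁻¹ = 1 + U² sin²(k₂w) / [4E(E − U)] = 1.135, hence T = 0.881.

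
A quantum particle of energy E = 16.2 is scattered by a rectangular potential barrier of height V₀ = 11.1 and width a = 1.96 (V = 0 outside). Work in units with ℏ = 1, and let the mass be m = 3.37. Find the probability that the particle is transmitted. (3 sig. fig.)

Above the barrier the interior wavenumber is k₂ = √(2m(E − V₀))/ℏ = 5.863, giving phase k₂a = 11.49.
Matching at both interfaces gives T⁻¹ = 1 + V₀² sin²(k₂a) / [4E(E − V₀)] = 1.288, hence T = 0.776.

T = 0.776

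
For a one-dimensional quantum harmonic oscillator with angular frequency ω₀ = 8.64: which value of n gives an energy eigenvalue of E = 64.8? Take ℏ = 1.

n = 7

Invert E_n = (n + ½)ℏω₀: n = E/ℏω₀ − ½ = 7.000, so n = 7.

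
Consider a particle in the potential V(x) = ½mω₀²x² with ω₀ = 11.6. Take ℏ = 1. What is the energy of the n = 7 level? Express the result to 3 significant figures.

E = 87.0

The oscillator eigenvalues are E_n = ℏω₀(n + ½), so E_7 = 11.6 × 7.5 = 87.00.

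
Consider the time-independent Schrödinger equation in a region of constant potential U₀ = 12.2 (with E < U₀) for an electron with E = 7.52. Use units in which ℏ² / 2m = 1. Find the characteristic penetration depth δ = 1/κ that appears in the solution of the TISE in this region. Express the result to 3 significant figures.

δ = 0.462

Since E < U₀ the TISE in this region is ψ'' = κ²ψ with κ = √(2m(U₀ − E))/ℏ.
κ = √(2 × 0.5 × 4.68) = 2.163. The penetration depth is δ = 1/κ = 0.462.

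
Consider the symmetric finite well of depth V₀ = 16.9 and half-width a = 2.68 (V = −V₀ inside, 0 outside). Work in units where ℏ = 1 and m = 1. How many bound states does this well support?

Define the well-strength parameter z₀ = (a/ℏ)√(2mV₀) = 2.68 × √(2·1·16.9) = 15.58.
A new bound state (alternating even/odd) appears each time z₀ passes a multiple of π/2, so N = ⌊2z₀/π⌋ + 1 = ⌊9.919⌋ + 1 = 10.

N = 10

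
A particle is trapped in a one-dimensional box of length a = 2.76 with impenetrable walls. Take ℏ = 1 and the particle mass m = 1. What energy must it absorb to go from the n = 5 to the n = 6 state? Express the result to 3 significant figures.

ΔE = 7.13

E_n = n²π²ℏ²/(2ma²), so ΔE = (6² − 5²) π²ℏ²/(2ma²).
ΔE = 11 × π² / (2 × 1 × 2.76²) = 7.126.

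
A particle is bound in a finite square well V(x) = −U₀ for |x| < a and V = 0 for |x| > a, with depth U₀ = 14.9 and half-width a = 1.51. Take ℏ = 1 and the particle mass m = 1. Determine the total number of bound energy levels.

The dimensionless depth is z₀ = a√(2mU₀)/ℏ = 1.51 × √(29.80) = 8.243.
A new bound state (alternating even/odd) appears each time z₀ passes a multiple of π/2, so N = ⌊2z₀/π⌋ + 1 = ⌊5.248⌋ + 1 = 6.

N = 6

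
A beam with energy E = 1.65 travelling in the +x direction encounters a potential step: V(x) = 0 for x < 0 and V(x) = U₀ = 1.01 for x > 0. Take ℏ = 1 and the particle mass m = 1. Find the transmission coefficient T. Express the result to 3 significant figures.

T = 0.946

The wavenumbers are k₁ = √(2mE)/ℏ = 1.817 on the left and k₂ = √(2m(E − U₀))/ℏ = 1.131 on the right.
Continuity of ψ and ψ′ at the step yields the reflection amplitude r = (k₁ − k₂)/(k₁ + k₂) = 0.2324; thus R = |r|² = 0.05403, T = 0.9460.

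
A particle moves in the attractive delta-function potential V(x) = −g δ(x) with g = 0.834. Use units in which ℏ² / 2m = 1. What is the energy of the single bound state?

The bound state is ψ(x) = √κ e^{−κ|x|}. The derivative jump ψ'(0⁺) − ψ'(0⁻) = −(2mg/ℏ²)ψ(0) fixes κ = mg/ℏ² = 0.4170.
Then E = −ℏ²κ²/(2m) = −mg²/(2ℏ²) = -0.1739.

E = -0.174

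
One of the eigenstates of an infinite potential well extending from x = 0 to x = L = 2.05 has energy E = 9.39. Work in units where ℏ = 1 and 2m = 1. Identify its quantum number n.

From E_n = n²π²ℏ²/(2mL²) invert to n = √(2mL²E)/(πℏ).
n = (2.05/π) × √(2 × 0.5 × 9.39) = 2.000 → n = 2.

n = 2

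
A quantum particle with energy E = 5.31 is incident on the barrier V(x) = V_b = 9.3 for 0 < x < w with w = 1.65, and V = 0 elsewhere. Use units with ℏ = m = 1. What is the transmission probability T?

T = 0.000350

E < V_b: inside the barrier ψ ∝ e^{±κx} with κ = √(2m(V_b − E))/ℏ = 2.825.
κw = 4.661, sinh(κw) = 52.87.
Matching ψ, ψ′ at both faces gives T = [1 + V_b² sinh²(κw) / (4E(V_b − E))]⁻¹ = 1/2854 = 0.000350.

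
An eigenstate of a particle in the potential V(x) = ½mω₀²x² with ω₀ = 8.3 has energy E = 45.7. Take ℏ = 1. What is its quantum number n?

n = 5

Invert E_n = (n + ½)ℏω₀: n = E/ℏω₀ − ½ = 5.006, so n = 5.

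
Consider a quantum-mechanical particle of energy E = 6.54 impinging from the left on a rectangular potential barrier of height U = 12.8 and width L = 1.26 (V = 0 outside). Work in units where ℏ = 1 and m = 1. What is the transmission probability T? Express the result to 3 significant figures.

T = 0.000536

Since E < U the interior solution is evanescent with decay constant κ = √(2m(U − E))/ℏ = 3.538.
κL = 4.458, sinh(κL) = 43.17.
Matching ψ, ψ′ at both faces gives T = [1 + U² sinh²(κL) / (4E(U − E))]⁻¹ = 1/1865 = 0.000536.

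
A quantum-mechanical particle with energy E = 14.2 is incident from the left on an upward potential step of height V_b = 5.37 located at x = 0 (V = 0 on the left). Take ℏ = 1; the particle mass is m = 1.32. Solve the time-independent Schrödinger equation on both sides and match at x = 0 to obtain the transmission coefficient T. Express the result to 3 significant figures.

T = 0.986

On each side the TISE gives plane waves with k = √(2m(E − V))/ℏ: k₁ = √(2·1.32·14.2) = 6.123, k₂ = √(2·1.32·8.83) = 4.828.
Continuity of ψ and ψ′ at the step yields the reflection amplitude r = (k₁ − k₂)/(k₁ + k₂) = 0.1182; thus R = |r|² = 0.01398, T = 0.9860.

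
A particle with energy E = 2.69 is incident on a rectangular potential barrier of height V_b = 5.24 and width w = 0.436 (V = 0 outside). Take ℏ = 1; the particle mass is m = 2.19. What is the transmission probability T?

T = 0.195

E < V_b: inside the barrier ψ ∝ e^{±κx} with κ = √(2m(V_b − E))/ℏ = 3.342.
κw = 1.457, sinh(κw) = 2.030.
The exact tunnelling result is T⁻¹ = 1 + V_b² sinh²(κw) / [4E(V_b − E)] = 5.125, so T = 0.195.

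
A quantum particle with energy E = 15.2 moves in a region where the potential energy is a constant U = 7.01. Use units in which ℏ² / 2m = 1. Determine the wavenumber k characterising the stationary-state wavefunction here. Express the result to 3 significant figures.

k = 2.86

With E > U the solution is oscillatory, ψ ∝ e^{±ikx} with k = √(2m(E − U))/ℏ.
k = √(2 × 0.5 × 8.19) = 2.862.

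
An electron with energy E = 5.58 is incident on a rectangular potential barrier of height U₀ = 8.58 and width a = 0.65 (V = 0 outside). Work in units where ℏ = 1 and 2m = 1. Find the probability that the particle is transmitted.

T = 0.323

Since E < U₀ the interior solution is evanescent with decay constant κ = √(2m(U₀ − E))/ℏ = 1.732.
κa = 1.126, sinh(κa) = 1.379.
Matching ψ, ψ′ at both faces gives T = [1 + U₀² sinh²(κa) / (4E(U₀ − E))]⁻¹ = 1/3.091 = 0.323.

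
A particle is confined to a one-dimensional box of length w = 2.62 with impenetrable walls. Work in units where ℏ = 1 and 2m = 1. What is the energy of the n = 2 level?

E = 5.75

Requiring ψ(0) = ψ(w) = 0 quantises k = nπ/w, hence E_n = ℏ²k²/2m = n²π²ℏ²/(2mw²).
E_2 = 2² × π² / (2 × 0.5 × 2.62²) = 5.751.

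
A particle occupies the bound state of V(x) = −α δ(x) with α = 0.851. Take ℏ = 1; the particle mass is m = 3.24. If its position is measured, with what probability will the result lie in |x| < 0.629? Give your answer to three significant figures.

P = 0.969

The normalised bound state is ψ = √κ e^{−κ|x|} with κ = mα/ℏ² = 2.757.
P(|x| < d) = ∫_{−d}^{d} κ e^{−2κ|x|} dx = 1 − e^{−2κd} = 1 − e^{−3.469} = 0.9688.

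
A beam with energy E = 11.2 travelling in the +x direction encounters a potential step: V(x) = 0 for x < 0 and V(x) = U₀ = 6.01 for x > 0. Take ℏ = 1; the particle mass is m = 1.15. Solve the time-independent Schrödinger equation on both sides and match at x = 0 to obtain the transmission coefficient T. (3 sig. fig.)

The wavenumbers are k₁ = √(2mE)/ℏ = 5.075 on the left and k₂ = √(2m(E − U₀))/ℏ = 3.455 on the right.
Continuity of ψ and ψ′ at the step yields the reflection amplitude r = (k₁ − k₂)/(k₁ + k₂) = 0.1900; thus R = |r|² = 0.03608, T = 0.9639.

T = 0.964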